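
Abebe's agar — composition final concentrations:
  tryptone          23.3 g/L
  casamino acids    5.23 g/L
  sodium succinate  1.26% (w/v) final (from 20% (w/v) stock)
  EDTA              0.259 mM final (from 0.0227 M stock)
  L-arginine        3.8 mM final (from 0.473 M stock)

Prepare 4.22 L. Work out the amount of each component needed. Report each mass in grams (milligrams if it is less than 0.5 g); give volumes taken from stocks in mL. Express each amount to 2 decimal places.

Scale factor relative to 1 L: 4.22.
tryptone: 23.3 g/L × 4.22 L = 98.33 g
casamino acids: 5.23 g/L × 4.22 L = 22.07 g
sodium succinate: V = C2·V2/C1 = 1.26% ÷ 20% × 4220 mL = 265.86 mL
EDTA: V = C2·V2/C1 = 0.259 mM × 4220 mL ÷ 22.7 mM = 48.15 mL
L-arginine: V = C2·V2/C1 = 3.8 mM × 4220 mL ÷ 473 mM = 33.90 mL

tryptone 98.33 g; casamino acids 22.07 g; sodium succinate 265.86 mL; EDTA 48.15 mL; L-arginine 33.90 mL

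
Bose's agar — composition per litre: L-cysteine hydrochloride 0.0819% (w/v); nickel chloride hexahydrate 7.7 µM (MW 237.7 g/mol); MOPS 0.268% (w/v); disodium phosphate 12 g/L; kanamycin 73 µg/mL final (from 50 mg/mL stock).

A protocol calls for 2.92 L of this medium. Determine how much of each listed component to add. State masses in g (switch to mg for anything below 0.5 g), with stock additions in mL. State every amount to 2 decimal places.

Working volume: 2.92 L.
L-cysteine hydrochloride: 0.0819% w/v = 0.819 g/L → 0.819 × 2.92 L = 2.39 g
nickel chloride hexahydrate: 7.7 µmol/L × 237.7 g/mol × 2.92 L ÷ 1000 = 5.34 mg
MOPS: 0.268% w/v = 2.68 g/L → 2.68 × 2.92 L = 7.83 g
disodium phosphate: 12 g/L × 2.92 L = 35.04 g
kanamycin: C1V1 = C2V2 → 73 µg/mL × 2920 mL ÷ 50000 µg/mL = 4.26 mL

L-cysteine hydrochloride 2.39 g; nickel chloride hexahydrate 5.34 mg; MOPS 7.83 g; disodium phosphate 35.04 g; kanamycin 4.26 mL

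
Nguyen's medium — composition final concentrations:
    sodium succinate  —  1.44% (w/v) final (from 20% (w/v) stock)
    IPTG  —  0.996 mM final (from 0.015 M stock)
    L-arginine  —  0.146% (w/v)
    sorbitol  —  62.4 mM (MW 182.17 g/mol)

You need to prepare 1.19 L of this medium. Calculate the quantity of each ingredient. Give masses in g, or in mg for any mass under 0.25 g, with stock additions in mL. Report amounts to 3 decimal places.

Working volume: 1.19 L.
sodium succinate: V = C2·V2/C1 = 1.44% ÷ 20% × 1190 mL = 85.680 mL
IPTG: dilute stock: 0.996 mM × 1190 mL ÷ 15 mM = 79.016 mL
L-arginine: 0.146 g per 100 mL × 1190 mL ÷ 100 = 1.737 g
sorbitol: 62.4 mmol/L × 182.17 g/mol × 1.19 L ÷ 1000 = 13.527 g

sodium succinate 85.680 mL; IPTG 79.016 mL; L-arginine 1.737 g; sorbitol 13.527 g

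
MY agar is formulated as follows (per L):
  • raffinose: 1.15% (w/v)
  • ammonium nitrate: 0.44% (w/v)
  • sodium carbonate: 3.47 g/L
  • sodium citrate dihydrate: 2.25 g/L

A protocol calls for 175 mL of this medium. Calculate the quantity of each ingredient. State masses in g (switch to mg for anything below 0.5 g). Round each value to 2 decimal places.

Working volume: 175 mL = 0.175 L.
raffinose: 1.15 g per 100 mL × 175 mL ÷ 100 = 2.01 g
ammonium nitrate: 0.44 g per 100 mL × 175 mL ÷ 100 = 0.77 g
sodium carbonate: 3.47 g/L × 0.175 L = 0.61 g
sodium citrate dihydrate: 2.25 g/L × 0.175 L = 0.39375 g = 393.75 mg

raffinose 2.01 g; ammonium nitrate 0.77 g; sodium carbonate 0.61 g; sodium citrate dihydrate 393.75 mg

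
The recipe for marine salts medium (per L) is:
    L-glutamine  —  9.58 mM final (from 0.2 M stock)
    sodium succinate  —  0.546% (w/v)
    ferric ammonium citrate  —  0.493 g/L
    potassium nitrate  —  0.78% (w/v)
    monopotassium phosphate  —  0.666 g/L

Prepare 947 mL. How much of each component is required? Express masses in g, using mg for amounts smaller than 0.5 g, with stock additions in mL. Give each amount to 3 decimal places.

Scale factor relative to 1 L: 0.947.
L-glutamine: V = C2·V2/C1 = 9.58 mM × 947 mL ÷ 200 mM = 45.361 mL
sodium succinate: 0.546% w/v = 5.46 g/L → 5.46 × 0.947 L = 5.171 g
ferric ammonium citrate: 0.493 g/L × 0.947 L = 0.466871 g = 466.871 mg
potassium nitrate: 0.78% w/v = 7.8 g/L → 7.8 × 0.947 L = 7.387 g
monopotassium phosphate: 0.666 g/L × 0.947 L = 0.631 g

L-glutamine 45.361 mL; sodium succinate 5.171 g; ferric ammonium citrate 466.871 mg; potassium nitrate 7.387 g; monopotassium phosphate 0.631 g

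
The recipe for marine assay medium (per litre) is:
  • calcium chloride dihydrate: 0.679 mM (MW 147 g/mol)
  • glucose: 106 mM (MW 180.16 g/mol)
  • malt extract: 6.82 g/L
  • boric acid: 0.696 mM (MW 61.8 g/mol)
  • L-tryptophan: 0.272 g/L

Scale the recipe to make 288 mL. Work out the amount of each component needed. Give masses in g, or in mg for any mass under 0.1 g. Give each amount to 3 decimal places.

Working volume: 288 mL = 0.288 L.
calcium chloride dihydrate: 0.679 mmol/L × 147 mg/mmol × 0.288 L = 28.746 mg
glucose: 106 mmol/L × 180.16 g/mol × 0.288 L ÷ 1000 = 5.500 g
malt extract: 6.82 g/L × 0.288 L = 1.964 g
boric acid: 0.696 mmol/L × 61.8 mg/mmol × 0.288 L = 12.388 mg
L-tryptophan: 0.272 g/L × 0.288 L = 0.078336 g = 78.336 mg

calcium chloride dihydrate 28.746 mg; glucose 5.500 g; malt extract 1.964 g; boric acid 12.388 mg; L-tryptophan 78.336 mg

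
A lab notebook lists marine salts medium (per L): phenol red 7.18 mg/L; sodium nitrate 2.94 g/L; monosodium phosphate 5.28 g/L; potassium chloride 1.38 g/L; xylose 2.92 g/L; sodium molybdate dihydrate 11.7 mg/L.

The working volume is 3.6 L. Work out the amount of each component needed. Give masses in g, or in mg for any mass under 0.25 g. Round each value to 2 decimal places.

Working volume: 3.6 L.
phenol red: 7.18 mg/L × 3.6 L = 25.85 mg
sodium nitrate: 2.94 g/L × 3.6 L = 10.58 g
monosodium phosphate: 5.28 g/L × 3.6 L = 19.01 g
potassium chloride: 1.38 g/L × 3.6 L = 4.97 g
xylose: 2.92 g/L × 3.6 L = 10.51 g
sodium molybdate dihydrate: 11.7 mg/L × 3.6 L = 42.12 mg

phenol red 25.85 mg; sodium nitrate 10.58 g; monosodium phosphate 19.01 g; potassium chloride 4.97 g; xylose 10.51 g; sodium molybdate dihydrate 42.12 mg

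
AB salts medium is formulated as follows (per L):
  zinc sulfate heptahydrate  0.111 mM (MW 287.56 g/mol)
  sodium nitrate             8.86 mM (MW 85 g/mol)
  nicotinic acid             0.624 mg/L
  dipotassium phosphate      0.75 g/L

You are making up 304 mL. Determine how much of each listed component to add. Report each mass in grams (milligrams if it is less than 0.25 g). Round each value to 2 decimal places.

zinc sulfate heptahydrate 9.70 mg; sodium nitrate 228.94 mg; nicotinic acid 0.19 mg; dipotassium phosphate 228.00 mg

Scale factor relative to 1 L: 0.304.
zinc sulfate heptahydrate: 0.111 mmol/L × 287.56 mg/mmol × 0.304 L = 9.70 mg
sodium nitrate: 8.86 mmol/L × 85 mg/mmol × 0.304 L = 228.94 mg
nicotinic acid: 0.624 mg/L × 0.304 L = 0.19 mg
dipotassium phosphate: 0.75 g/L × 0.304 L = 0.228 g = 228.00 mg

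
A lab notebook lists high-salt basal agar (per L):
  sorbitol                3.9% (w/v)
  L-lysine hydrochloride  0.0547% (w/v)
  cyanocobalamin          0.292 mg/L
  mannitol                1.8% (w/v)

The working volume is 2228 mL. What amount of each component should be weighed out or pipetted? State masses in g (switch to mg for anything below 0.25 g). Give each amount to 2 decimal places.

sorbitol 86.89 g; L-lysine hydrochloride 1.22 g; cyanocobalamin 0.65 mg; mannitol 40.10 g

Scale factor relative to 1 L: 2.228.
sorbitol: 3.9 g per 100 mL × 2228 mL ÷ 100 = 86.89 g
L-lysine hydrochloride: 0.0547 g per 100 mL × 2228 mL ÷ 100 = 1.22 g
cyanocobalamin: 0.292 mg/L × 2.228 L = 0.65 mg
mannitol: 1.8% w/v = 18 g/L → 18 × 2.228 L = 40.10 g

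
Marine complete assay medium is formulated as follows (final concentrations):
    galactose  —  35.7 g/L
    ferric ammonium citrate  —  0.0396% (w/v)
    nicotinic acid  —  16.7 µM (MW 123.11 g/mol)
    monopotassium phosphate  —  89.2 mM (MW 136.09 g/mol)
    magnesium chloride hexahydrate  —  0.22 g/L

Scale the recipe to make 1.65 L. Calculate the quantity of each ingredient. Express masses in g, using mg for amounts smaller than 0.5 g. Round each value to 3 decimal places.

galactose 58.905 g; ferric ammonium citrate 0.653 g; nicotinic acid 3.392 mg; monopotassium phosphate 20.030 g; magnesium chloride hexahydrate 363.000 mg

Working volume: 1.65 L.
galactose: 35.7 g/L × 1.65 L = 58.905 g
ferric ammonium citrate: 0.0396 g per 100 mL × 1650 mL ÷ 100 = 0.653 g
nicotinic acid: 16.7 µmol/L × 123.11 g/mol × 1.65 L ÷ 1000 = 3.392 mg
monopotassium phosphate: 89.2 mmol/L × 136.09 g/mol × 1.65 L ÷ 1000 = 20.030 g
magnesium chloride hexahydrate: 0.22 g/L × 1.65 L = 0.363 g = 363.000 mg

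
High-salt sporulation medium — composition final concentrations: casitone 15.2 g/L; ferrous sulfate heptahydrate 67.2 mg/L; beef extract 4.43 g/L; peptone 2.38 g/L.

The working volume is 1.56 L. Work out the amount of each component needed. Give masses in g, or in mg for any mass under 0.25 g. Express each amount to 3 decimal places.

Working volume: 1.56 L.
casitone: 15.2 g/L × 1.56 L = 23.712 g
ferrous sulfate heptahydrate: 67.2 mg/L × 1.56 L = 104.832 mg
beef extract: 4.43 g/L × 1.56 L = 6.911 g
peptone: 2.38 g/L × 1.56 L = 3.713 g

casitone 23.712 g; ferrous sulfate heptahydrate 104.832 mg; beef extract 6.911 g; peptone 3.713 g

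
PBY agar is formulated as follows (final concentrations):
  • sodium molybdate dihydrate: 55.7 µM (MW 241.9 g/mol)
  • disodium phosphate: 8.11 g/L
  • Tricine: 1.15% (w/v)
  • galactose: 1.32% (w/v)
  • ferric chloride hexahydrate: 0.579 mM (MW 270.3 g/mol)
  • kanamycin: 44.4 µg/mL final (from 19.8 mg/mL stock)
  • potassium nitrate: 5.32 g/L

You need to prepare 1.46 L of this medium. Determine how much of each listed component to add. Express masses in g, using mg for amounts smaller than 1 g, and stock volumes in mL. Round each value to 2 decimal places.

Working volume: 1.46 L.
sodium molybdate dihydrate: 55.7 µmol/L × 241.9 g/mol × 1.46 L ÷ 1000 = 19.67 mg
disodium phosphate: 8.11 g/L × 1.46 L = 11.84 g
Tricine: 1.15% w/v = 11.5 g/L → 11.5 × 1.46 L = 16.79 g
galactose: 1.32% w/v = 13.2 g/L → 13.2 × 1.46 L = 19.27 g
ferric chloride hexahydrate: 0.579 mmol/L × 270.3 mg/mmol × 1.46 L = 228.50 mg
kanamycin: dilute stock: 44.4 µg/mL × 1460 mL ÷ 19800 µg/mL = 3.27 mL
potassium nitrate: 5.32 g/L × 1.46 L = 7.77 g

sodium molybdate dihydrate 19.67 mg; disodium phosphate 11.84 g; Tricine 16.79 g; galactose 19.27 g; ferric chloride hexahydrate 228.50 mg; kanamycin 3.27 mL; potassium nitrate 7.77 g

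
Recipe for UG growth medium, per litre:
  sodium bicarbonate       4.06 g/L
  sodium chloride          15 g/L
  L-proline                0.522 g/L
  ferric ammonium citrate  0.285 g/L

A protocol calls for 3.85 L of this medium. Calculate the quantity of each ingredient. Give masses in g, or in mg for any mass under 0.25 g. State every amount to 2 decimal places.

sodium bicarbonate 15.63 g; sodium chloride 57.75 g; L-proline 2.01 g; ferric ammonium citrate 1.10 g

Working volume: 3.85 L.
sodium bicarbonate: 4.06 g/L × 3.85 L = 15.63 g
sodium chloride: 15 g/L × 3.85 L = 57.75 g
L-proline: 0.522 g/L × 3.85 L = 2.01 g
ferric ammonium citrate: 0.285 g/L × 3.85 L = 1.10 g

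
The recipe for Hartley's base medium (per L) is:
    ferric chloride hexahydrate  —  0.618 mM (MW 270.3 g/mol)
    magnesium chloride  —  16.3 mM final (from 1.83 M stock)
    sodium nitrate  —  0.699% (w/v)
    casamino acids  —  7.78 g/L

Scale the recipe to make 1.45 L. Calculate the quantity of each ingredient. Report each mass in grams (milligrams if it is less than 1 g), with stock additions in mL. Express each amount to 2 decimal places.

Scale factor relative to 1 L: 1.45.
ferric chloride hexahydrate: 0.618 mmol/L × 270.3 mg/mmol × 1.45 L = 242.22 mg
magnesium chloride: dilute stock: 16.3 mM × 1450 mL ÷ 1830 mM = 12.92 mL
sodium nitrate: 0.699 g per 100 mL × 1450 mL ÷ 100 = 10.14 g
casamino acids: 7.78 g/L × 1.45 L = 11.28 g

ferric chloride hexahydrate 242.22 mg; magnesium chloride 12.92 mL; sodium nitrate 10.14 g; casamino acids 11.28 g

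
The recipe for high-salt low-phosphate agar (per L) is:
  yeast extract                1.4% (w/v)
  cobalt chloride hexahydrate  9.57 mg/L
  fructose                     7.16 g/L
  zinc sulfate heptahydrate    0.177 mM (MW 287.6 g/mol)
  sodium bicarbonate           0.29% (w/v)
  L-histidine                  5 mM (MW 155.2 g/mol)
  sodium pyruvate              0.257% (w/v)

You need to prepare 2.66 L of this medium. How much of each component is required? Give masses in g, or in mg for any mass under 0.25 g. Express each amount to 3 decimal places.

yeast extract 37.240 g; cobalt chloride hexahydrate 25.456 mg; fructose 19.046 g; zinc sulfate heptahydrate 135.408 mg; sodium bicarbonate 7.714 g; L-histidine 2.064 g; sodium pyruvate 6.836 g

Scale factor relative to 1 L: 2.66.
yeast extract: 1.4 g per 100 mL × 2660 mL ÷ 100 = 37.240 g
cobalt chloride hexahydrate: 9.57 mg/L × 2.66 L = 25.456 mg
fructose: 7.16 g/L × 2.66 L = 19.046 g
zinc sulfate heptahydrate: 0.177 mmol/L × 287.6 mg/mmol × 2.66 L = 135.408 mg
sodium bicarbonate: 0.29% w/v = 2.9 g/L → 2.9 × 2.66 L = 7.714 g
L-histidine: 5 mmol/L × 155.2 g/mol × 2.66 L ÷ 1000 = 2.064 g
sodium pyruvate: 0.257 g per 100 mL × 2660 mL ÷ 100 = 6.836 g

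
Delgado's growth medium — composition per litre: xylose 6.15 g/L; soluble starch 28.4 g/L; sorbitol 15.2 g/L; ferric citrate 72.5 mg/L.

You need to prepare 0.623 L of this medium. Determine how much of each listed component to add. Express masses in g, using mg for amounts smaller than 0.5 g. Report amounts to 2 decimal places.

Working volume: 0.623 L.
xylose: 6.15 g/L × 0.623 L = 3.83 g
soluble starch: 28.4 g/L × 0.623 L = 17.69 g
sorbitol: 15.2 g/L × 0.623 L = 9.47 g
ferric citrate: 72.5 mg/L × 0.623 L = 45.17 mg

xylose 3.83 g; soluble starch 17.69 g; sorbitol 9.47 g; ferric citrate 45.17 mg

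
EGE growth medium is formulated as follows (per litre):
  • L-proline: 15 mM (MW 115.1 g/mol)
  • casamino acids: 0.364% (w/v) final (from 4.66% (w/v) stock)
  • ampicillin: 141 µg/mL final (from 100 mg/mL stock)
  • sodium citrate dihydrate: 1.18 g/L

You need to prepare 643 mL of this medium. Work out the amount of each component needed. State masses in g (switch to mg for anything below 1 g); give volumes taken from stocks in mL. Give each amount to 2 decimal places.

L-proline 1.11 g; casamino acids 50.23 mL; ampicillin 0.91 mL; sodium citrate dihydrate 758.74 mg

Scale factor relative to 1 L: 0.643.
L-proline: 15 mmol/L × 115.1 g/mol × 0.643 L ÷ 1000 = 1.11 g
casamino acids: V = C2·V2/C1 = 0.364% ÷ 4.66% × 643 mL = 50.23 mL
ampicillin: V = C2·V2/C1 = 141 µg/mL × 643 mL ÷ 100000 µg/mL = 0.91 mL
sodium citrate dihydrate: 1.18 g/L × 0.643 L = 0.75874 g = 758.74 mg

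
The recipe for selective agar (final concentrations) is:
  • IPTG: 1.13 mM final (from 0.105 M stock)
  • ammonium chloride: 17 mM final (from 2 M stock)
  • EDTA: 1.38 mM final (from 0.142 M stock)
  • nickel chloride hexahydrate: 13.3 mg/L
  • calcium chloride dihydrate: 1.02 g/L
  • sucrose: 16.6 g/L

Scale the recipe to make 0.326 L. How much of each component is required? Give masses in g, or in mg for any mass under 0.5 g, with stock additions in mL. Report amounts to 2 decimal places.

Working volume: 0.326 L.
IPTG: C1V1 = C2V2 → 1.13 mM × 326 mL ÷ 105 mM = 3.51 mL
ammonium chloride: V = C2·V2/C1 = 17 mM × 326 mL ÷ 2000 mM = 2.77 mL
EDTA: V = C2·V2/C1 = 1.38 mM × 326 mL ÷ 142 mM = 3.17 mL
nickel chloride hexahydrate: 13.3 mg/L × 0.326 L = 4.34 mg
calcium chloride dihydrate: 1.02 g/L × 0.326 L = 0.33252 g = 332.52 mg
sucrose: 16.6 g/L × 0.326 L = 5.41 g

IPTG 3.51 mL; ammonium chloride 2.77 mL; EDTA 3.17 mL; nickel chloride hexahydrate 4.34 mg; calcium chloride dihydrate 332.52 mg; sucrose 5.41 g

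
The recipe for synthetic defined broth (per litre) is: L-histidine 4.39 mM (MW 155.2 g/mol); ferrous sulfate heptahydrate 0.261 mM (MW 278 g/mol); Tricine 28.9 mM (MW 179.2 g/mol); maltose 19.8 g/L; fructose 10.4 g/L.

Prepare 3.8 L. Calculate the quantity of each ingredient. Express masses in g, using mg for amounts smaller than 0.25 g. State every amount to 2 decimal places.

L-histidine 2.59 g; ferrous sulfate heptahydrate 0.28 g; Tricine 19.68 g; maltose 75.24 g; fructose 39.52 g

Working volume: 3.8 L.
L-histidine: 4.39 mmol/L × 155.2 g/mol × 3.8 L ÷ 1000 = 2.59 g
ferrous sulfate heptahydrate: 0.261 mmol/L × 278 g/mol × 3.8 L ÷ 1000 = 0.28 g
Tricine: 28.9 mmol/L × 179.2 g/mol × 3.8 L ÷ 1000 = 19.68 g
maltose: 19.8 g/L × 3.8 L = 75.24 g
fructose: 10.4 g/L × 3.8 L = 39.52 g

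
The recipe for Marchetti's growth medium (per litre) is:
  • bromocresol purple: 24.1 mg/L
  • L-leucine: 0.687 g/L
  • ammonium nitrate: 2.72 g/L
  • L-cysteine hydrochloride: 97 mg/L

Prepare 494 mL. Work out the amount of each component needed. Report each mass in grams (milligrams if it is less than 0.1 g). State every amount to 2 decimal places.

Target volume = 494 mL = 0.494 L.
bromocresol purple: 24.1 mg/L × 0.494 L = 11.91 mg
L-leucine: 0.687 g/L × 0.494 L = 0.34 g
ammonium nitrate: 2.72 g/L × 0.494 L = 1.34 g
L-cysteine hydrochloride: 97 mg/L × 0.494 L = 47.92 mg

bromocresol purple 11.91 mg; L-leucine 0.34 g; ammonium nitrate 1.34 g; L-cysteine hydrochloride 47.92 mg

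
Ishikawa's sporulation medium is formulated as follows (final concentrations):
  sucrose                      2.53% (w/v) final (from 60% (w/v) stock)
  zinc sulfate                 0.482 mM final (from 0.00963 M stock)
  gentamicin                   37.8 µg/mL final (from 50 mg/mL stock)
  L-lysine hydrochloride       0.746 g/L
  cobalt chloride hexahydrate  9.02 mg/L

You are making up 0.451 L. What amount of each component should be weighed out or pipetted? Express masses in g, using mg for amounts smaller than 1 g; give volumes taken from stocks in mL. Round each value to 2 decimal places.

Working volume: 0.451 L.
sucrose: dilute stock: 2.53% ÷ 60% × 451 mL = 19.02 mL
zinc sulfate: C1V1 = C2V2 → 0.482 mM × 451 mL ÷ 9.63 mM = 22.57 mL
gentamicin: V = C2·V2/C1 = 37.8 µg/mL × 451 mL ÷ 50000 µg/mL = 0.34 mL
L-lysine hydrochloride: 0.746 g/L × 0.451 L = 0.336446 g = 336.45 mg
cobalt chloride hexahydrate: 9.02 mg/L × 0.451 L = 4.07 mg

sucrose 19.02 mL; zinc sulfate 22.57 mL; gentamicin 0.34 mL; L-lysine hydrochloride 336.45 mg; cobalt chloride hexahydrate 4.07 mg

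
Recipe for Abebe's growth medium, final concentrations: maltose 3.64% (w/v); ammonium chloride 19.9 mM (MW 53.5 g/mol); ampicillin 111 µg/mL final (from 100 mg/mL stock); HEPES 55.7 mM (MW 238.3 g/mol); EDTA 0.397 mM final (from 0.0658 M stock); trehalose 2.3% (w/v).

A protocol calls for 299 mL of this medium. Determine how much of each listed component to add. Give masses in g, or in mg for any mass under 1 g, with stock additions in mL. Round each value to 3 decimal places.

Target volume = 299 mL = 0.299 L.
maltose: 3.64% w/v = 36.4 g/L → 36.4 × 0.299 L = 10.884 g
ammonium chloride: 19.9 mmol/L × 53.5 mg/mmol × 0.299 L = 318.330 mg
ampicillin: V = C2·V2/C1 = 111 µg/mL × 299 mL ÷ 100000 µg/mL = 0.332 mL
HEPES: 55.7 mmol/L × 238.3 g/mol × 0.299 L ÷ 1000 = 3.969 g
EDTA: dilute stock: 0.397 mM × 299 mL ÷ 65.8 mM = 1.804 mL
trehalose: 2.3% w/v = 23 g/L → 23 × 0.299 L = 6.877 g

maltose 10.884 g; ammonium chloride 318.330 mg; ampicillin 0.332 mL; HEPES 3.969 g; EDTA 1.804 mL; trehalose 6.877 g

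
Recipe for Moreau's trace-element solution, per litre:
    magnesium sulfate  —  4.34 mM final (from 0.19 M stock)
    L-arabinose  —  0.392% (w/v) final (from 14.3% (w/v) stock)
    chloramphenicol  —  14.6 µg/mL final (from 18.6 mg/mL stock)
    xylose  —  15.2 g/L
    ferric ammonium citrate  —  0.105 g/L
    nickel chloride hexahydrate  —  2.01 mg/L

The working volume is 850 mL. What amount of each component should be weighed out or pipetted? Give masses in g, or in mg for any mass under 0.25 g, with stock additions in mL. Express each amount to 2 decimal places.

Target volume = 850 mL = 0.85 L.
magnesium sulfate: C1V1 = C2V2 → 4.34 mM × 850 mL ÷ 190 mM = 19.42 mL
L-arabinose: C1V1 = C2V2 → 0.392% ÷ 14.3% × 850 mL = 23.30 mL
chloramphenicol: C1V1 = C2V2 → 14.6 µg/mL × 850 mL ÷ 18600 µg/mL = 0.67 mL
xylose: 15.2 g/L × 0.85 L = 12.92 g
ferric ammonium citrate: 0.105 g/L × 0.85 L = 0.08925 g = 89.25 mg
nickel chloride hexahydrate: 2.01 mg/L × 0.85 L = 1.71 mg

magnesium sulfate 19.42 mL; L-arabinose 23.30 mL; chloramphenicol 0.67 mL; xylose 12.92 g; ferric ammonium citrate 89.25 mg; nickel chloride hexahydrate 1.71 mg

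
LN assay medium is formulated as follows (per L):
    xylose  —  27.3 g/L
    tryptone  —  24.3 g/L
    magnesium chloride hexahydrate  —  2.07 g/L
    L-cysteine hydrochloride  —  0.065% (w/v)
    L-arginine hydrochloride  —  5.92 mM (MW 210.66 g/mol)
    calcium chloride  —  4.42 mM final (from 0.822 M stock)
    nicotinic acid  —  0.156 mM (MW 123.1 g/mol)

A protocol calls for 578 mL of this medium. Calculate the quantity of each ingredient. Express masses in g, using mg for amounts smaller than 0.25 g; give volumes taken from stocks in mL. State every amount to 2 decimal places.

xylose 15.78 g; tryptone 14.05 g; magnesium chloride hexahydrate 1.20 g; L-cysteine hydrochloride 0.38 g; L-arginine hydrochloride 0.72 g; calcium chloride 3.11 mL; nicotinic acid 11.10 mg

Target volume = 578 mL = 0.578 L.
xylose: 27.3 g/L × 0.578 L = 15.78 g
tryptone: 24.3 g/L × 0.578 L = 14.05 g
magnesium chloride hexahydrate: 2.07 g/L × 0.578 L = 1.20 g
L-cysteine hydrochloride: 0.065% w/v = 0.65 g/L → 0.65 × 0.578 L = 0.38 g
L-arginine hydrochloride: 5.92 mmol/L × 210.66 g/mol × 0.578 L ÷ 1000 = 0.72 g
calcium chloride: dilute stock: 4.42 mM × 578 mL ÷ 822 mM = 3.11 mL
nicotinic acid: 0.156 mmol/L × 123.1 mg/mmol × 0.578 L = 11.10 mg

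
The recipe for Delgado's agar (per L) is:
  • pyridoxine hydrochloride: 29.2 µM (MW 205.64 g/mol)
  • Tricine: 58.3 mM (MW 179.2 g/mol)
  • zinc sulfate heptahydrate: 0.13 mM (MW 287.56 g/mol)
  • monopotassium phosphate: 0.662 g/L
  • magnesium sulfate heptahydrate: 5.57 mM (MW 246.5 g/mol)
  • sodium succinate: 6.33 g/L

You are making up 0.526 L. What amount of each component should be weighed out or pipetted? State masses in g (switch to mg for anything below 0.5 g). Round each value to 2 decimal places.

pyridoxine hydrochloride 3.16 mg; Tricine 5.50 g; zinc sulfate heptahydrate 19.66 mg; monopotassium phosphate 348.21 mg; magnesium sulfate heptahydrate 0.72 g; sodium succinate 3.33 g

Scale factor relative to 1 L: 0.526.
pyridoxine hydrochloride: 29.2 µmol/L × 205.64 g/mol × 0.526 L ÷ 1000 = 3.16 mg
Tricine: 58.3 mmol/L × 179.2 g/mol × 0.526 L ÷ 1000 = 5.50 g
zinc sulfate heptahydrate: 0.13 mmol/L × 287.56 mg/mmol × 0.526 L = 19.66 mg
monopotassium phosphate: 0.662 g/L × 0.526 L = 0.348212 g = 348.21 mg
magnesium sulfate heptahydrate: 5.57 mmol/L × 246.5 g/mol × 0.526 L ÷ 1000 = 0.72 g
sodium succinate: 6.33 g/L × 0.526 L = 3.33 g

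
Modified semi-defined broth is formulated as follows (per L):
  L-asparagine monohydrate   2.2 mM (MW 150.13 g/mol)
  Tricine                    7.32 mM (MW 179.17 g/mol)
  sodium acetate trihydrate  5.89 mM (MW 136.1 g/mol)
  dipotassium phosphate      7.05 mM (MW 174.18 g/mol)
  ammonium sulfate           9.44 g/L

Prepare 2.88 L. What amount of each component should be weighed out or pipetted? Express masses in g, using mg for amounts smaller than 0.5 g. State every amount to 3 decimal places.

Working volume: 2.88 L.
L-asparagine monohydrate: 2.2 mmol/L × 150.13 g/mol × 2.88 L ÷ 1000 = 0.951 g
Tricine: 7.32 mmol/L × 179.17 g/mol × 2.88 L ÷ 1000 = 3.777 g
sodium acetate trihydrate: 5.89 mmol/L × 136.1 g/mol × 2.88 L ÷ 1000 = 2.309 g
dipotassium phosphate: 7.05 mmol/L × 174.18 g/mol × 2.88 L ÷ 1000 = 3.537 g
ammonium sulfate: 9.44 g/L × 2.88 L = 27.187 g

L-asparagine monohydrate 0.951 g; Tricine 3.777 g; sodium acetate trihydrate 2.309 g; dipotassium phosphate 3.537 g; ammonium sulfate 27.187 g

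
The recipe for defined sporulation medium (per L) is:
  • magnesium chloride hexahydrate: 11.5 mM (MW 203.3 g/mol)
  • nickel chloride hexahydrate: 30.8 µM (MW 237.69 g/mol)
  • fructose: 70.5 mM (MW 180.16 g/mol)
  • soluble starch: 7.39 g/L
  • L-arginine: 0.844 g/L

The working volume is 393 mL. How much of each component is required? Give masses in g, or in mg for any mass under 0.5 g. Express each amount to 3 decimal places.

Target volume = 393 mL = 0.393 L.
magnesium chloride hexahydrate: 11.5 mmol/L × 203.3 g/mol × 0.393 L ÷ 1000 = 0.919 g
nickel chloride hexahydrate: 30.8 µmol/L × 237.69 g/mol × 0.393 L ÷ 1000 = 2.877 mg
fructose: 70.5 mmol/L × 180.16 g/mol × 0.393 L ÷ 1000 = 4.992 g
soluble starch: 7.39 g/L × 0.393 L = 2.904 g
L-arginine: 0.844 g/L × 0.393 L = 0.331692 g = 331.692 mg

magnesium chloride hexahydrate 0.919 g; nickel chloride hexahydrate 2.877 mg; fructose 4.992 g; soluble starch 2.904 g; L-arginine 331.692 mg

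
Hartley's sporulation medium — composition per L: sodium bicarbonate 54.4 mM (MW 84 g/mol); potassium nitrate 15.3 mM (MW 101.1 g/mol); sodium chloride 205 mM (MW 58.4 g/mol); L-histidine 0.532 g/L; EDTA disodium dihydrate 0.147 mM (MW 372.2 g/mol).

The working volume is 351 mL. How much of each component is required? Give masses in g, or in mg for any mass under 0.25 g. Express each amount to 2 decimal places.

sodium bicarbonate 1.60 g; potassium nitrate 0.54 g; sodium chloride 4.20 g; L-histidine 186.73 mg; EDTA disodium dihydrate 19.20 mg

Scale factor relative to 1 L: 0.351.
sodium bicarbonate: 54.4 mmol/L × 84 g/mol × 0.351 L ÷ 1000 = 1.60 g
potassium nitrate: 15.3 mmol/L × 101.1 g/mol × 0.351 L ÷ 1000 = 0.54 g
sodium chloride: 205 mmol/L × 58.4 g/mol × 0.351 L ÷ 1000 = 4.20 g
L-histidine: 0.532 g/L × 0.351 L = 0.186732 g = 186.73 mg
EDTA disodium dihydrate: 0.147 mmol/L × 372.2 mg/mmol × 0.351 L = 19.20 mg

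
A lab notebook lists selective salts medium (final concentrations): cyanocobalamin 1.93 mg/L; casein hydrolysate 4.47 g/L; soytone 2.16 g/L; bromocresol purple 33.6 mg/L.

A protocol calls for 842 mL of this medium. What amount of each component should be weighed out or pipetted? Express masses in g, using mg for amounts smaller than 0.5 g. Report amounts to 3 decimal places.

Target volume = 842 mL = 0.842 L.
cyanocobalamin: 1.93 mg/L × 0.842 L = 1.625 mg
casein hydrolysate: 4.47 g/L × 0.842 L = 3.764 g
soytone: 2.16 g/L × 0.842 L = 1.819 g
bromocresol purple: 33.6 mg/L × 0.842 L = 28.291 mg

cyanocobalamin 1.625 mg; casein hydrolysate 3.764 g; soytone 1.819 g; bromocresol purple 28.291 mg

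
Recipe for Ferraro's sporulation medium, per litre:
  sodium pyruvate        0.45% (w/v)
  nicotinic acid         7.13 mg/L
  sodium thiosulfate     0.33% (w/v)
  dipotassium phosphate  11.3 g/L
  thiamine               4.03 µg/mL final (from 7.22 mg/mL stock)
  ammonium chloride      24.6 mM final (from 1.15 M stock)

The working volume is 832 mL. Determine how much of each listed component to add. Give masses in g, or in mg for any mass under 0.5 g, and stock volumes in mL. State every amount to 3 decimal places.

Scale factor relative to 1 L: 0.832.
sodium pyruvate: 0.45% w/v = 4.5 g/L → 4.5 × 0.832 L = 3.744 g
nicotinic acid: 7.13 mg/L × 0.832 L = 5.932 mg
sodium thiosulfate: 0.33% w/v = 3.3 g/L → 3.3 × 0.832 L = 2.746 g
dipotassium phosphate: 11.3 g/L × 0.832 L = 9.402 g
thiamine: V = C2·V2/C1 = 4.03 µg/mL × 832 mL ÷ 7220 µg/mL = 0.464 mL
ammonium chloride: C1V1 = C2V2 → 24.6 mM × 832 mL ÷ 1150 mM = 17.798 mL

sodium pyruvate 3.744 g; nicotinic acid 5.932 mg; sodium thiosulfate 2.746 g; dipotassium phosphate 9.402 g; thiamine 0.464 mL; ammonium chloride 17.798 mL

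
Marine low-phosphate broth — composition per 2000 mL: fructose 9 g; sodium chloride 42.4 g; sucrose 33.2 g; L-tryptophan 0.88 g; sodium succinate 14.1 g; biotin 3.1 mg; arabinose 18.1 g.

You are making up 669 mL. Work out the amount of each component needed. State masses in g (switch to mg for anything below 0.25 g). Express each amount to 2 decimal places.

Ratio of target to recipe volume: 669 / 2000 = 0.3345.
fructose: 9 g × (669 mL / 2000 mL) = 3.01 g
sodium chloride: 42.4 g × (669 mL / 2000 mL) = 14.18 g
sucrose: 33.2 g × (669 mL / 2000 mL) = 11.11 g
L-tryptophan: 0.88 g × (669 mL / 2000 mL) = 0.29 g
sodium succinate: 14.1 g × (669 mL / 2000 mL) = 4.72 g
biotin: 3.1 mg × (669 mL / 2000 mL) = 1.04 mg
arabinose: 18.1 g × (669 mL / 2000 mL) = 6.05 g

fructose 3.01 g; sodium chloride 14.18 g; sucrose 11.11 g; L-tryptophan 0.29 g; sodium succinate 4.72 g; biotin 1.04 mg; arabinose 6.05 g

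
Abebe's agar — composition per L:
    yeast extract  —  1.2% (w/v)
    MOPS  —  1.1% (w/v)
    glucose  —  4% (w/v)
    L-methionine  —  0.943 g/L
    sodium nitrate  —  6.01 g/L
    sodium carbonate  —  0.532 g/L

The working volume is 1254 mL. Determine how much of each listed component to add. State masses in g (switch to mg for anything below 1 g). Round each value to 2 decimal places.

yeast extract 15.05 g; MOPS 13.79 g; glucose 50.16 g; L-methionine 1.18 g; sodium nitrate 7.54 g; sodium carbonate 667.13 mg

Scale factor relative to 1 L: 1.254.
yeast extract: 1.2 g per 100 mL × 1254 mL ÷ 100 = 15.05 g
MOPS: 1.1 g per 100 mL × 1254 mL ÷ 100 = 13.79 g
glucose: 4 g per 100 mL × 1254 mL ÷ 100 = 50.16 g
L-methionine: 0.943 g/L × 1.254 L = 1.18 g
sodium nitrate: 6.01 g/L × 1.254 L = 7.54 g
sodium carbonate: 0.532 g/L × 1.254 L = 0.667128 g = 667.13 mg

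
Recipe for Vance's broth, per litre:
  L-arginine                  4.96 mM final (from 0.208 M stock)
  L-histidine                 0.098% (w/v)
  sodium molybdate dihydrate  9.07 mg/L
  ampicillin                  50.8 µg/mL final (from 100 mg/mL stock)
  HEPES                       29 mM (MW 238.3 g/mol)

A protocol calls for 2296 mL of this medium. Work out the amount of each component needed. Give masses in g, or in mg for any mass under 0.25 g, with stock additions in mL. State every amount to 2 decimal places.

L-arginine 54.75 mL; L-histidine 2.25 g; sodium molybdate dihydrate 20.82 mg; ampicillin 1.17 mL; HEPES 15.87 g

Working volume: 2296 mL = 2.296 L.
L-arginine: dilute stock: 4.96 mM × 2296 mL ÷ 208 mM = 54.75 mL
L-histidine: 0.098 g per 100 mL × 2296 mL ÷ 100 = 2.25 g
sodium molybdate dihydrate: 9.07 mg/L × 2.296 L = 20.82 mg
ampicillin: C1V1 = C2V2 → 50.8 µg/mL × 2296 mL ÷ 100000 µg/mL = 1.17 mL
HEPES: 29 mmol/L × 238.3 g/mol × 2.296 L ÷ 1000 = 15.87 g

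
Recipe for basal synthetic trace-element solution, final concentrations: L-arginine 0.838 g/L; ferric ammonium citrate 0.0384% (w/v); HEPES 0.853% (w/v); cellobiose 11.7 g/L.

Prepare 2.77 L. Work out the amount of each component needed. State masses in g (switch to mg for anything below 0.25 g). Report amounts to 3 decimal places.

L-arginine 2.321 g; ferric ammonium citrate 1.064 g; HEPES 23.628 g; cellobiose 32.409 g

Working volume: 2.77 L.
L-arginine: 0.838 g/L × 2.77 L = 2.321 g
ferric ammonium citrate: 0.0384% w/v = 0.384 g/L → 0.384 × 2.77 L = 1.064 g
HEPES: 0.853% w/v = 8.53 g/L → 8.53 × 2.77 L = 23.628 g
cellobiose: 11.7 g/L × 2.77 L = 32.409 g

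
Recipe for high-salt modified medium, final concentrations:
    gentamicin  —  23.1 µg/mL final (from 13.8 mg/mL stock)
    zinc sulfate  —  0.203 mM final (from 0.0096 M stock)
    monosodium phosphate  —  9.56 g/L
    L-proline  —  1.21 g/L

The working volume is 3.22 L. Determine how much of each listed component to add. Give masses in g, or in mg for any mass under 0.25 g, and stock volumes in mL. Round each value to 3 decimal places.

Scale factor relative to 1 L: 3.22.
gentamicin: C1V1 = C2V2 → 23.1 µg/mL × 3220 mL ÷ 13800 µg/mL = 5.390 mL
zinc sulfate: V = C2·V2/C1 = 0.203 mM × 3220 mL ÷ 9.6 mM = 68.090 mL
monosodium phosphate: 9.56 g/L × 3.22 L = 30.783 g
L-proline: 1.21 g/L × 3.22 L = 3.896 g

gentamicin 5.390 mL; zinc sulfate 68.090 mL; monosodium phosphate 30.783 g; L-proline 3.896 g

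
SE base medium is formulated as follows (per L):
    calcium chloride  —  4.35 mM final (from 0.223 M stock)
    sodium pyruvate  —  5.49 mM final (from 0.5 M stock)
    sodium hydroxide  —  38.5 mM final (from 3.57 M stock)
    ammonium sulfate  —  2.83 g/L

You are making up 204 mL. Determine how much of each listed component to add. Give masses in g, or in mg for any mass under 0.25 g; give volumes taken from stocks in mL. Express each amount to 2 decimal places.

Target volume = 204 mL = 0.204 L.
calcium chloride: V = C2·V2/C1 = 4.35 mM × 204 mL ÷ 223 mM = 3.98 mL
sodium pyruvate: dilute stock: 5.49 mM × 204 mL ÷ 500 mM = 2.24 mL
sodium hydroxide: C1V1 = C2V2 → 38.5 mM × 204 mL ÷ 3570 mM = 2.20 mL
ammonium sulfate: 2.83 g/L × 0.204 L = 0.58 g

calcium chloride 3.98 mL; sodium pyruvate 2.24 mL; sodium hydroxide 2.20 mL; ammonium sulfate 0.58 g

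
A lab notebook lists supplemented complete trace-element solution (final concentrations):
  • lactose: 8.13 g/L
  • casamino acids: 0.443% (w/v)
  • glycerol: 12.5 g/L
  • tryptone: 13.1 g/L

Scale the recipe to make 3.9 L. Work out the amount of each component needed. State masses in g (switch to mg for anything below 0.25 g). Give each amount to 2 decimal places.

lactose 31.71 g; casamino acids 17.28 g; glycerol 48.75 g; tryptone 51.09 g

Scale factor relative to 1 L: 3.9.
lactose: 8.13 g/L × 3.9 L = 31.71 g
casamino acids: 0.443 g per 100 mL × 3900 mL ÷ 100 = 17.28 g
glycerol: 12.5 g/L × 3.9 L = 48.75 g
tryptone: 13.1 g/L × 3.9 L = 51.09 g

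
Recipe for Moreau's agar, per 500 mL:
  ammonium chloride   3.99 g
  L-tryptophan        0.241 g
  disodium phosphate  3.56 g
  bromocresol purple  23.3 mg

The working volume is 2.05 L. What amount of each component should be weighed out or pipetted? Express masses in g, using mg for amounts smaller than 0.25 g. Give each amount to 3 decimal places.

Scale factor = 2050 mL / 500 mL = 4.1.
ammonium chloride: 3.99 g × (2050 mL / 500 mL) = 16.359 g
L-tryptophan: 0.241 g × (2050 mL / 500 mL) = 0.988 g
disodium phosphate: 3.56 g × (2050 mL / 500 mL) = 14.596 g
bromocresol purple: 23.3 mg × (2050 mL / 500 mL) = 95.530 mg

ammonium chloride 16.359 g; L-tryptophan 0.988 g; disodium phosphate 14.596 g; bromocresol purple 95.530 mg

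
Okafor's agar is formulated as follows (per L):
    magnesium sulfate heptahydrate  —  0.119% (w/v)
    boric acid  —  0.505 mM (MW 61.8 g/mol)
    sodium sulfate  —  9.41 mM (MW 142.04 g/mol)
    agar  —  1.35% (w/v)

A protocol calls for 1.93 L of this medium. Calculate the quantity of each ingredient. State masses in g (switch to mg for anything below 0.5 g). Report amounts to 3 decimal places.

Working volume: 1.93 L.
magnesium sulfate heptahydrate: 0.119 g per 100 mL × 1930 mL ÷ 100 = 2.297 g
boric acid: 0.505 mmol/L × 61.8 mg/mmol × 1.93 L = 60.233 mg
sodium sulfate: 9.41 mmol/L × 142.04 g/mol × 1.93 L ÷ 1000 = 2.580 g
agar: 1.35% w/v = 13.5 g/L → 13.5 × 1.93 L = 26.055 g

magnesium sulfate heptahydrate 2.297 g; boric acid 60.233 mg; sodium sulfate 2.580 g; agar 26.055 g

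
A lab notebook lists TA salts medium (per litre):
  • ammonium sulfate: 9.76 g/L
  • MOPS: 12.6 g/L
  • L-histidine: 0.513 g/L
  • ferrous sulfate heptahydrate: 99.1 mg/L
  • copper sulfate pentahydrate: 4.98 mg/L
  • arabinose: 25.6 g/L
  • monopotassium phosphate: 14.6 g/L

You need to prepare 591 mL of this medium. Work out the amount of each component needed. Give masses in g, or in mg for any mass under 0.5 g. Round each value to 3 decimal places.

Scale factor relative to 1 L: 0.591.
ammonium sulfate: 9.76 g/L × 0.591 L = 5.768 g
MOPS: 12.6 g/L × 0.591 L = 7.447 g
L-histidine: 0.513 g/L × 0.591 L = 0.303183 g = 303.183 mg
ferrous sulfate heptahydrate: 99.1 mg/L × 0.591 L = 58.568 mg
copper sulfate pentahydrate: 4.98 mg/L × 0.591 L = 2.943 mg
arabinose: 25.6 g/L × 0.591 L = 15.130 g
monopotassium phosphate: 14.6 g/L × 0.591 L = 8.629 g

ammonium sulfate 5.768 g; MOPS 7.447 g; L-histidine 303.183 mg; ferrous sulfate heptahydrate 58.568 mg; copper sulfate pentahydrate 2.943 mg; arabinose 15.130 g; monopotassium phosphate 8.629 g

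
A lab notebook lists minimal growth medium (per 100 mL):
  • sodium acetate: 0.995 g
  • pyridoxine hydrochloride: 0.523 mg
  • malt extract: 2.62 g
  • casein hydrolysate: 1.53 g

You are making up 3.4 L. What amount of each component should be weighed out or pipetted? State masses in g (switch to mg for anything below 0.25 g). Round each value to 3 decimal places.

sodium acetate 33.830 g; pyridoxine hydrochloride 17.782 mg; malt extract 89.080 g; casein hydrolysate 52.020 g

Ratio of target to recipe volume: 3400 / 100 = 34.
sodium acetate: 0.995 g × (3400 mL / 100 mL) = 33.830 g
pyridoxine hydrochloride: 0.523 mg × (3400 mL / 100 mL) = 17.782 mg
malt extract: 2.62 g × (3400 mL / 100 mL) = 89.080 g
casein hydrolysate: 1.53 g × (3400 mL / 100 mL) = 52.020 g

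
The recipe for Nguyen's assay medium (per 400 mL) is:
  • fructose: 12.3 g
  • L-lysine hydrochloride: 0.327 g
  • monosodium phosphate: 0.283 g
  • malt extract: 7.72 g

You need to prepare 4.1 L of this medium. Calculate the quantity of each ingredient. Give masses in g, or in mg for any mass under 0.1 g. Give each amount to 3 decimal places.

Ratio of target to recipe volume: 4100 / 400 = 10.25.
fructose: 12.3 g × (4100 mL / 400 mL) = 126.075 g
L-lysine hydrochloride: 0.327 g × (4100 mL / 400 mL) = 3.352 g
monosodium phosphate: 0.283 g × (4100 mL / 400 mL) = 2.901 g
malt extract: 7.72 g × (4100 mL / 400 mL) = 79.130 g

fructose 126.075 g; L-lysine hydrochloride 3.352 g; monosodium phosphate 2.901 g; malt extract 79.130 g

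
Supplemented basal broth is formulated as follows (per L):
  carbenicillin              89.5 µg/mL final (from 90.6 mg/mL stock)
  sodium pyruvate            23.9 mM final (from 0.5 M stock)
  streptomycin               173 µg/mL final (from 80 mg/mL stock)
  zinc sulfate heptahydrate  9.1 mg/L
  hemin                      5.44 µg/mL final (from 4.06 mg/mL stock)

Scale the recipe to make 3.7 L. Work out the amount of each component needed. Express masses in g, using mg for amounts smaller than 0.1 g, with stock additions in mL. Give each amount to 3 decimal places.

Scale factor relative to 1 L: 3.7.
carbenicillin: V = C2·V2/C1 = 89.5 µg/mL × 3700 mL ÷ 90600 µg/mL = 3.655 mL
sodium pyruvate: V = C2·V2/C1 = 23.9 mM × 3700 mL ÷ 500 mM = 176.860 mL
streptomycin: dilute stock: 173 µg/mL × 3700 mL ÷ 80000 µg/mL = 8.001 mL
zinc sulfate heptahydrate: 9.1 mg/L × 3.7 L = 33.670 mg
hemin: V = C2·V2/C1 = 5.44 µg/mL × 3700 mL ÷ 4060 µg/mL = 4.958 mL

carbenicillin 3.655 mL; sodium pyruvate 176.860 mL; streptomycin 8.001 mL; zinc sulfate heptahydrate 33.670 mg; hemin 4.958 mL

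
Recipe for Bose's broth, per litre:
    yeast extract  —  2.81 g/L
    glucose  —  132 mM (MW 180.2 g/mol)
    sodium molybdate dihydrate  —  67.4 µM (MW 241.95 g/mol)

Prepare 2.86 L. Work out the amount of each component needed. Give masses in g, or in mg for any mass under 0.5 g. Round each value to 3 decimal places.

yeast extract 8.037 g; glucose 68.029 g; sodium molybdate dihydrate 46.639 mg

Working volume: 2.86 L.
yeast extract: 2.81 g/L × 2.86 L = 8.037 g
glucose: 132 mmol/L × 180.2 g/mol × 2.86 L ÷ 1000 = 68.029 g
sodium molybdate dihydrate: 67.4 µmol/L × 241.95 g/mol × 2.86 L ÷ 1000 = 46.639 mg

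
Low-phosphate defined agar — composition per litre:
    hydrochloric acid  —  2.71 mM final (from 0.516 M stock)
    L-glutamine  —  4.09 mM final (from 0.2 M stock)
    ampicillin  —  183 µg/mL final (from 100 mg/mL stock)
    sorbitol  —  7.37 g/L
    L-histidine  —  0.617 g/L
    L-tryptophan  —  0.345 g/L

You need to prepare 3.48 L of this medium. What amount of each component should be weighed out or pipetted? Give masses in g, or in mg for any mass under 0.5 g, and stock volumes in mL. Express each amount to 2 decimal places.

Working volume: 3.48 L.
hydrochloric acid: dilute stock: 2.71 mM × 3480 mL ÷ 516 mM = 18.28 mL
L-glutamine: dilute stock: 4.09 mM × 3480 mL ÷ 200 mM = 71.17 mL
ampicillin: C1V1 = C2V2 → 183 µg/mL × 3480 mL ÷ 100000 µg/mL = 6.37 mL
sorbitol: 7.37 g/L × 3.48 L = 25.65 g
L-histidine: 0.617 g/L × 3.48 L = 2.15 g
L-tryptophan: 0.345 g/L × 3.48 L = 1.20 g

hydrochloric acid 18.28 mL; L-glutamine 71.17 mL; ampicillin 6.37 mL; sorbitol 25.65 g; L-histidine 2.15 g; L-tryptophan 1.20 g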